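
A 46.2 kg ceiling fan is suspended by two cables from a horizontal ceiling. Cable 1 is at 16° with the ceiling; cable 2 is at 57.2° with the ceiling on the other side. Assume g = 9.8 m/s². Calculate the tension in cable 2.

T_2 ≈ 455 N

Weight W = 46.2 × 9.8 = 452.8 N acts straight down.
Horizontal: T_1 cos 16° = T_2 cos 57.2°  →  T_1 = 0.5635 T_2.
Vertical: T_1 sin 16° + T_2 sin 57.2° = 452.8.
Substituting the horizontal relation into the vertical equation gives 0.9959 T_2 = 452.8, so T_2 = 454.6 N.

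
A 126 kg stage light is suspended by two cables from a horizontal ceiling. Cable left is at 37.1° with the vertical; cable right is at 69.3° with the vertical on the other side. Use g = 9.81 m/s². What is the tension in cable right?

T_right ≈ 777 N

Angles from the horizontal: cable left is 90° − 37.1° = 52.9°, cable right is 90° − 69.3° = 20.7°.
Weight W = 126 × 9.81 = 1236 N acts straight down.
Horizontal: T_left cos 52.9° = T_right cos 20.7°  →  T_left = 1.551 T_right.
Vertical: T_left sin 52.9° + T_right sin 20.7° = 1236.
Substituting the horizontal relation into the vertical equation gives 1.59 T_right = 1236, so T_right = 777.2 N.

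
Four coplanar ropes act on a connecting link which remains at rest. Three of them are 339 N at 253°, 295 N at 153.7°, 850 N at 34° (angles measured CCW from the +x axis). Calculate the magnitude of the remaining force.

F ≈ 442 N

Sum the known components: ΣF_x = 341.1 N, ΣF_y = 281.8 N.
For equilibrium the remaining force must supply (−ΣF_x, −ΣF_y) = (-341.1, -281.8) N.
Magnitude = √((-341.1)² + (-281.8)²) = 442.5 N; direction = atan2(-281.8, -341.1) = 219.6°.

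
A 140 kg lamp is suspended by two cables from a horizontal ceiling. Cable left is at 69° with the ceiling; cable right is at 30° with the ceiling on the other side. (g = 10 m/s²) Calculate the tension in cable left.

Weight W = 140 × 10 = 1400 N acts straight down.
Horizontal: T_left cos 69° = T_right cos 30°  →  T_right = 0.4138 T_left.
Vertical: T_left sin 69° + T_right sin 30° = 1400.
Substituting the horizontal relation into the vertical equation gives 1.14 T_left = 1400, so T_left = 1228 N.

T_left ≈ 1230 N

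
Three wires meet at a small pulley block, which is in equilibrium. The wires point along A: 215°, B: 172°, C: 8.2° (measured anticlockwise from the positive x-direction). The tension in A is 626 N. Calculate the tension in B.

Resolve: ΣF_x = 626 cos 215° + T_B cos 172° + T_C cos 8.2° = 0.
        ΣF_y = 626 sin 215° + T_B sin 172° + T_C sin 8.2° = 0.
The known terms sum to (-512.8, -359.1) N, so -0.9903 T_B + 0.9898 T_C = 512.8 and 0.1392 T_B + 0.1426 T_C = 359.1.
Solving simultaneously: T_B = 1012 N, T_C = 1530 N.

T_B ≈ 1010 N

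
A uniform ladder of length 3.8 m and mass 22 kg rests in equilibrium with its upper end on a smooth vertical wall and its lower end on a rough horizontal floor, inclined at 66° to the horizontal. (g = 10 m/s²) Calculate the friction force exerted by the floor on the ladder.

Torques about the foot: N_wall · 3.8 sin 66° = 22×10×1.9 cos 66° → N_wall = 48.975 N.
ΣF_x = 0: f_floor = N_wall = 48.975 N.

f ≈ 49 N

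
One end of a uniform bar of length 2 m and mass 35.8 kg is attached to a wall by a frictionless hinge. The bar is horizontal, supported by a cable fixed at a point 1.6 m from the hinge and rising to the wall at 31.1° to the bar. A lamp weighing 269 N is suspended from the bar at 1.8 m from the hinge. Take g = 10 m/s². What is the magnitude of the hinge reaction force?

Take torques about the hinge: T sin 31.1° · 1.6 = 35.8×10×1 + 269×1.8 = 842.2 N·m.
So T = 842.2 / (0.5165 × 1.6) = 1019.1 N.
ΣF_x = 0: H_x = T cos 31.1° = 872.58 N.
ΣF_y = 0: H_y = (35.8×10 + 269) − T sin 31.1° = 627 − 526.38 = 100.62 N.
|H| = √(H_x² + H_y²) = √((872.58)² + (100.62)²) = 878.36 N.

|H| ≈ 878 N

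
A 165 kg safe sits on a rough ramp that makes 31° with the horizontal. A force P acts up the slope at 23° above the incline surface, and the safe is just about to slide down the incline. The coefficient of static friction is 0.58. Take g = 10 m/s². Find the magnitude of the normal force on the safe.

On the verge of sliding down the incline, friction equals μN and acts up the slope.
Perpendicular: N + P sin 23° = W cos 31° = 1414 N.
Along incline: P cos 23° + μN = W sin 31° with W sin 31° = 849.8 N.
Solving the pair for P and N: P = 42.52 N, N = 1398 N (and f = μN = 810.7 N).

N ≈ 1400 N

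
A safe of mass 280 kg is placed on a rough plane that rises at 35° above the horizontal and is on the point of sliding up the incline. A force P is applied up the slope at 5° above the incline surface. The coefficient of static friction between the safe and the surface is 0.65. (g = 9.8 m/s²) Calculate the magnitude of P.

On the verge of sliding up the incline, friction equals μN and acts down the slope.
Perpendicular: N + P sin 5° = W cos 35° = 2248 N.
Along incline: P cos 5° = W sin 35° + μN  with W sin 35° = 1574 N.
Solving the pair for P and N: P = 2883 N, N = 1997 N (and f = μN = 1298 N).

P ≈ 2880 N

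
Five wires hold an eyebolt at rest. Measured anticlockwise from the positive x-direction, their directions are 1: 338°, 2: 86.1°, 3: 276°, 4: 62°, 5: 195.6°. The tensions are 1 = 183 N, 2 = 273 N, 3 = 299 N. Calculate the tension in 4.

T_4 ≈ 206 N

Resolve: ΣF_x = 183 cos 338° + 273 cos 86.1° + 299 cos 276° + T_4 cos 62° + T_5 cos 195.6° = 0.
        ΣF_y = 183 sin 338° + 273 sin 86.1° + 299 sin 276° + T_4 sin 62° + T_5 sin 195.6° = 0.
The known terms sum to (219.5, -93.55) N, so 0.4695 T_4 − 0.9632 T_5 = -219.5 and 0.8829 T_4 − 0.2689 T_5 = 93.55.
Solving simultaneously: T_4 = 205.9 N, T_5 = 328.3 N.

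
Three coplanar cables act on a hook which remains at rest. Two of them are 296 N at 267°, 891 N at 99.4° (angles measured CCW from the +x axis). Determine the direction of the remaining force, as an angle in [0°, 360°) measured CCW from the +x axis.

Sum the known components: ΣF_x = -161 N, ΣF_y = 583.4 N.
For equilibrium the remaining force must supply (−ΣF_x, −ΣF_y) = (161, -583.4) N.
Magnitude = √((161)² + (-583.4)²) = 605.3 N; direction = atan2(-583.4, 161) = 285.4°.

θ ≈ 285°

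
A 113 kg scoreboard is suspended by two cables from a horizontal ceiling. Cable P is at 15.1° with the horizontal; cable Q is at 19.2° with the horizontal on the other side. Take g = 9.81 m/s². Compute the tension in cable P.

T_P ≈ 1860 N

Weight W = 113 × 9.81 = 1109 N acts straight down.
Horizontal: T_P cos 15.1° = T_Q cos 19.2°  →  T_Q = 1.022 T_P.
Vertical: T_P sin 15.1° + T_Q sin 19.2° = 1109.
Substituting the horizontal relation into the vertical equation gives 0.5967 T_P = 1109, so T_P = 1858 N.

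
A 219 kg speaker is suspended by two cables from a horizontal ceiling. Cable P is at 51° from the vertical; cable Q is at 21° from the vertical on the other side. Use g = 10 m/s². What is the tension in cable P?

T_P ≈ 825 N

Angles from the horizontal: cable P is 90° − 51° = 39°, cable Q is 90° − 21° = 69°.
Weight W = 219 × 10 = 2190 N acts straight down.
Horizontal: T_P cos 39° = T_Q cos 69°  →  T_Q = 2.169 T_P.
Vertical: T_P sin 39° + T_Q sin 69° = 2190.
Substituting the horizontal relation into the vertical equation gives 2.654 T_P = 2190, so T_P = 825.2 N.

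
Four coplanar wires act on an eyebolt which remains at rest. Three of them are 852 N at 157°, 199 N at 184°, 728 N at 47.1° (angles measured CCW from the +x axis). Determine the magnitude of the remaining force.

F ≈ 982 N

Sum the known components: ΣF_x = -487.2 N, ΣF_y = 852.3 N.
For equilibrium the remaining force must supply (−ΣF_x, −ΣF_y) = (487.2, -852.3) N.
Magnitude = √((487.2)² + (-852.3)²) = 981.7 N; direction = atan2(-852.3, 487.2) = 299.8°.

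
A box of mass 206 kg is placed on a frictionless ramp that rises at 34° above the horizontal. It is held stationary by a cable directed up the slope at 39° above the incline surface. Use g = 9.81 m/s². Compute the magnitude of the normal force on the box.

N ≈ 760 N

Take axes along and perpendicular to the incline. Weight components: W sin 34° = 1130 N down-slope, W cos 34° = 1675 N into the surface.
Along incline: T cos 39° = W sin 34° → T = 1454 N.
Perpendicular: N = W cos 34° − T sin 39° = 760.3 N.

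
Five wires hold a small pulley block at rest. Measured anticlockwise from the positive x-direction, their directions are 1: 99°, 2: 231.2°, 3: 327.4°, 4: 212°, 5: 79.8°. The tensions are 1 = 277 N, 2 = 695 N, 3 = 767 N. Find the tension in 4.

T_4 ≈ 385 N

Resolve: ΣF_x = 277 cos 99° + 695 cos 231.2° + 767 cos 327.4° + T_4 cos 212° + T_5 cos 79.8° = 0.
        ΣF_y = 277 sin 99° + 695 sin 231.2° + 767 sin 327.4° + T_4 sin 212° + T_5 sin 79.8° = 0.
The known terms sum to (167.3, -681.3) N, so -0.8480 T_4 + 0.1771 T_5 = -167.3 and -0.5299 T_4 + 0.9842 T_5 = 681.3.
Solving simultaneously: T_4 = 385.2 N, T_5 = 899.6 N.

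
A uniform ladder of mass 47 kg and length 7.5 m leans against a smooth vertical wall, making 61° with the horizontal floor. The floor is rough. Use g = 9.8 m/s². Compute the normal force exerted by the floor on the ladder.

N_floor ≈ 461 N

ΣF_y = 0: N_floor = 47×9.8 = 460.6 N.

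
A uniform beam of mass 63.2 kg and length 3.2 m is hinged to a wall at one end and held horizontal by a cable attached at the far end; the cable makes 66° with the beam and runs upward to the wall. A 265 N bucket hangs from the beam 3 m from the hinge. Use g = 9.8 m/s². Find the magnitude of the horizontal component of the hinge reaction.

H_x ≈ 248 N

Take torques about the hinge: T sin 66° · 3.2 = 63.2×9.8×1.6 + 265×3 = 1786 N·m.
So T = 1786 / (0.9135 × 3.2) = 610.94 N.
ΣF_x = 0: H_x = T cos 66° = 248.49 N.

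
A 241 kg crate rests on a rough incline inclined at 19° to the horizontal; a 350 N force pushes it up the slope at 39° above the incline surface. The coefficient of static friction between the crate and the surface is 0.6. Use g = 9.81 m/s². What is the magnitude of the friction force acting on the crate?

Axes along / perpendicular to the incline. W sin 19° = 769.7 N down-slope; W cos 19° = 2235 N into the surface.
Perpendicular: N = W cos 19° − P sin 39° = 2235 − 220.3 = 2015 N.
Along incline: P cos 39° + f = W sin 19° (friction acts up-slope) → f = 769.7 − 272 = 497.7 N.
|f| = 497.7 N ≤ μN = 1209 N, so the crate is indeed static.

f ≈ 498 N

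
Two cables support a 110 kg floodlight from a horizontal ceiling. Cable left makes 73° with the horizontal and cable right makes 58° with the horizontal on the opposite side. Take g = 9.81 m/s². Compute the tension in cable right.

Weight W = 110 × 9.81 = 1079 N acts straight down.
Horizontal: T_left cos 73° = T_right cos 58°  →  T_left = 1.812 T_right.
Vertical: T_left sin 73° + T_right sin 58° = 1079.
Substituting the horizontal relation into the vertical equation gives 2.581 T_right = 1079, so T_right = 418 N.

T_right ≈ 418 N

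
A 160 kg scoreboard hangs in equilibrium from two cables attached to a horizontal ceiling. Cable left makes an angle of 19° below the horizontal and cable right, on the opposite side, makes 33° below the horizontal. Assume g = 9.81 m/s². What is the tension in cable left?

T_left ≈ 1670 N

Weight W = 160 × 9.81 = 1570 N acts straight down.
Horizontal: T_left cos 19° = T_right cos 33°  →  T_right = 1.127 T_left.
Vertical: T_left sin 19° + T_right sin 33° = 1570.
Substituting the horizontal relation into the vertical equation gives 0.9396 T_left = 1570, so T_left = 1671 N.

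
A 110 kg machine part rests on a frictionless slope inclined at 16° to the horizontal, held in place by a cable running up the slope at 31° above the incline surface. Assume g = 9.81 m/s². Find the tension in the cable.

T ≈ 347 N

Take axes along and perpendicular to the incline. Weight components: W sin 16° = 297.4 N down-slope, W cos 16° = 1037 N into the surface.
Along incline: T cos 31° = W sin 16° → T = 347 N.
Perpendicular: N = W cos 16° − T sin 31° = 858.6 N.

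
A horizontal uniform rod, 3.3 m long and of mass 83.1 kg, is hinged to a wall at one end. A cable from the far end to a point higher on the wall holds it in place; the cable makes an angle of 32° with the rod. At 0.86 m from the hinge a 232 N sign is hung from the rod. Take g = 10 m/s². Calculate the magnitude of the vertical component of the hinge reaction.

|H_y| ≈ 587 N

Take torques about the hinge: T sin 32° · 3.3 = 83.1×10×1.65 + 232×0.86 = 1570.7 N·m.
So T = 1570.7 / (0.5299 × 3.3) = 898.18 N.
ΣF_y = 0: H_y = (83.1×10 + 232) − T sin 32° = 1063 − 475.96 = 587.04 N.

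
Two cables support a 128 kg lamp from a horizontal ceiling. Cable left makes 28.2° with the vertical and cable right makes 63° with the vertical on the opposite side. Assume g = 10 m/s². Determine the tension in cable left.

T_left ≈ 1140 N

Angles from the horizontal: cable left is 90° − 28.2° = 61.8°, cable right is 90° − 63° = 27°.
Weight W = 128 × 10 = 1280 N acts straight down.
Horizontal: T_left cos 61.8° = T_right cos 27°  →  T_right = 0.5304 T_left.
Vertical: T_left sin 61.8° + T_right sin 27° = 1280.
Substituting the horizontal relation into the vertical equation gives 1.122 T_left = 1280, so T_left = 1141 N.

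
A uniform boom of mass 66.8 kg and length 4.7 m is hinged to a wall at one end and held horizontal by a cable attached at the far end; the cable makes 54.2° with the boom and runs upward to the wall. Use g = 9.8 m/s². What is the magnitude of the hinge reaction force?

|H| ≈ 404 N

Take torques about the hinge: T sin 54.2° · 4.7 = 66.8×9.8×2.35 = 1538.4 N·m.
So T = 1538.4 / (0.8111 × 4.7) = 403.57 N.
ΣF_x = 0: H_x = T cos 54.2° = 236.07 N.
ΣF_y = 0: H_y = (66.8×9.8) − T sin 54.2° = 654.64 − 327.32 = 327.32 N.
|H| = √(H_x² + H_y²) = √((236.07)² + (327.32)²) = 403.57 N.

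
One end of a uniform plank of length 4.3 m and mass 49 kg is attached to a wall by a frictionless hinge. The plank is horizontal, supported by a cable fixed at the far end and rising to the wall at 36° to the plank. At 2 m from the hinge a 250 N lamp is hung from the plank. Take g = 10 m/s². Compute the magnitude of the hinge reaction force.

|H| ≈ 625 N

Take torques about the hinge: T sin 36° · 4.3 = 49×10×2.15 + 250×2 = 1553.5 N·m.
So T = 1553.5 / (0.5878 × 4.3) = 614.64 N.
ΣF_x = 0: H_x = T cos 36° = 497.26 N.
ΣF_y = 0: H_y = (49×10 + 250) − T sin 36° = 740 − 361.28 = 378.72 N.
|H| = √(H_x² + H_y²) = √((497.26)² + (378.72)²) = 625.06 N.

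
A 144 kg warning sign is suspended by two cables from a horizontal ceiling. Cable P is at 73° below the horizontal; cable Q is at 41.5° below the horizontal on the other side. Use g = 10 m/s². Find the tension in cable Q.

Weight W = 144 × 10 = 1440 N acts straight down.
Horizontal: T_P cos 73° = T_Q cos 41.5°  →  T_P = 2.562 T_Q.
Vertical: T_P sin 73° + T_Q sin 41.5° = 1440.
Substituting the horizontal relation into the vertical equation gives 3.112 T_Q = 1440, so T_Q = 462.7 N.

T_Q ≈ 463 N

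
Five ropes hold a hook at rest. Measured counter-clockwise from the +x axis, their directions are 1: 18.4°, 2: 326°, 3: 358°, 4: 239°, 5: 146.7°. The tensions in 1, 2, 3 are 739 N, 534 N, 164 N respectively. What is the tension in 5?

Resolve: ΣF_x = 739 cos 18.4° + 534 cos 326° + 164 cos 358° + T_4 cos 239° + T_5 cos 146.7° = 0.
        ΣF_y = 739 sin 18.4° + 534 sin 326° + 164 sin 358° + T_4 sin 239° + T_5 sin 146.7° = 0.
The known terms sum to (1308, -71.07) N, so -0.5150 T_4 − 0.8358 T_5 = -1308 and -0.8572 T_4 + 0.5490 T_5 = 71.07.
Solving simultaneously: T_4 = 659.2 N, T_5 = 1159 N.

T_5 ≈ 1160 N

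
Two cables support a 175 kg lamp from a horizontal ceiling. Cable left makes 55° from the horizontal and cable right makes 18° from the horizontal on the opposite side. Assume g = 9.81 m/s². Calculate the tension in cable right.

T_right ≈ 1030 N

Weight W = 175 × 9.81 = 1717 N acts straight down.
Horizontal: T_left cos 55° = T_right cos 18°  →  T_left = 1.658 T_right.
Vertical: T_left sin 55° + T_right sin 18° = 1717.
Substituting the horizontal relation into the vertical equation gives 1.667 T_right = 1717, so T_right = 1030 N.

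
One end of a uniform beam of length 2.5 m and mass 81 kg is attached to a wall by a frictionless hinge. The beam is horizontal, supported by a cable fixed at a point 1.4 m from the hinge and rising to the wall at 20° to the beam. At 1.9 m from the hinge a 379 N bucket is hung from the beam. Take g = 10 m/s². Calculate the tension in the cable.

T ≈ 3620 N

Take torques about the hinge: T sin 20° · 1.4 = 81×10×1.25 + 379×1.9 = 1732.6 N·m.
So T = 1732.6 / (0.3420 × 1.4) = 3618.4 N.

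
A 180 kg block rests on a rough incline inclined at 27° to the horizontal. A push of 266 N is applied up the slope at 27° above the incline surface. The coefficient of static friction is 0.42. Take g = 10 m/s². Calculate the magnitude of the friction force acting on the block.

Axes along / perpendicular to the incline. W sin 27° = 817.2 N down-slope; W cos 27° = 1604 N into the surface.
Perpendicular: N = W cos 27° − P sin 27° = 1604 − 120.8 = 1483 N.
Along incline: P cos 27° + f = W sin 27° (friction acts up-slope) → f = 817.2 − 237 = 580.2 N.
|f| = 580.2 N ≤ μN = 622.9 N, so the block is indeed static.

f ≈ 580 N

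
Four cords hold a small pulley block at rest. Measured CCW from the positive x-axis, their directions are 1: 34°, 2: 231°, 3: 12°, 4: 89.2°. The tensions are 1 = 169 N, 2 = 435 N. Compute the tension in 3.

T_3 ≈ 134 N

Resolve: ΣF_x = 169 cos 34° + 435 cos 231° + T_3 cos 12° + T_4 cos 89.2° = 0.
        ΣF_y = 169 sin 34° + 435 sin 231° + T_3 sin 12° + T_4 sin 89.2° = 0.
The known terms sum to (-133.6, -243.6) N, so 0.9781 T_3 + 0.0140 T_4 = 133.6 and 0.2079 T_3 + 0.9999 T_4 = 243.6.
Solving simultaneously: T_3 = 133.6 N, T_4 = 215.8 N.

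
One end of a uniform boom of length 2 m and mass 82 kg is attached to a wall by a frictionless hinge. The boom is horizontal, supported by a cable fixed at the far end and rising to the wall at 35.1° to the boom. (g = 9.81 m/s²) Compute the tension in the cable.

Take torques about the hinge: T sin 35.1° · 2 = 82×9.81×1 = 804.42 N·m.
So T = 804.42 / (0.5750 × 2) = 699.49 N.

T ≈ 699 N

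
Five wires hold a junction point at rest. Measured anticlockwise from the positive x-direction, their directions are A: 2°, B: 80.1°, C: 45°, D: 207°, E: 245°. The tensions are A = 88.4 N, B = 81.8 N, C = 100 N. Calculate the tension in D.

T_D ≈ 149 N

Resolve: ΣF_x = 88.4 cos 2° + 81.8 cos 80.1° + 100 cos 45° + T_D cos 207° + T_E cos 245° = 0.
        ΣF_y = 88.4 sin 2° + 81.8 sin 80.1° + 100 sin 45° + T_D sin 207° + T_E sin 245° = 0.
The known terms sum to (173.1, 154.4) N, so -0.8910 T_D − 0.4226 T_E = -173.1 and -0.4540 T_D − 0.9063 T_E = -154.4.
Solving simultaneously: T_D = 148.9 N, T_E = 95.76 N.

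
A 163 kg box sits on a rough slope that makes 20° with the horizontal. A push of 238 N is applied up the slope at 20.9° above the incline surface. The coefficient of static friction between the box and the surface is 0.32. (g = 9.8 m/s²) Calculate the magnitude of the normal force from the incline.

Axes along / perpendicular to the incline. W sin 20° = 546.3 N down-slope; W cos 20° = 1501 N into the surface.
Perpendicular: N = W cos 20° − P sin 20.9° = 1501 − 84.9 = 1416 N.
Along incline: P cos 20.9° + f = W sin 20° (friction acts up-slope) → f = 546.3 − 222.3 = 324 N.
|f| = 324 N ≤ μN = 453.2 N, so the box is indeed static.

N ≈ 1420 N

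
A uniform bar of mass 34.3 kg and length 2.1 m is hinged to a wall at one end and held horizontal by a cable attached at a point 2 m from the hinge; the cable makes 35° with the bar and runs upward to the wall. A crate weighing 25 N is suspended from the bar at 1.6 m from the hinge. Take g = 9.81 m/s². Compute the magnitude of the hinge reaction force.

Take torques about the hinge: T sin 35° · 2 = 34.3×9.81×1.05 + 25×1.6 = 393.31 N·m.
So T = 393.31 / (0.5736 × 2) = 342.86 N.
ΣF_x = 0: H_x = T cos 35° = 280.85 N.
ΣF_y = 0: H_y = (34.3×9.81 + 25) − T sin 35° = 361.48 − 196.65 = 164.83 N.
|H| = √(H_x² + H_y²) = √((280.85)² + (164.83)²) = 325.65 N.

|H| ≈ 326 N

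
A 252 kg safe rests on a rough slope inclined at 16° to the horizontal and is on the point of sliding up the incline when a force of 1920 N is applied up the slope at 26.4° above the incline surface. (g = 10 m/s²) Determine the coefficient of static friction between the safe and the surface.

On the verge of sliding up the incline, friction is at its maximum μN and acts down the slope.
Perpendicular to incline: N = W cos 16° − P sin 26.4° = 2422 − 853.7 = 1569 N.
Along incline: P cos 26.4° − μN = W sin 16° → μ = −(W sin 16° − P cos 26.4°) / N = 0.6535.

μ ≈ 0.654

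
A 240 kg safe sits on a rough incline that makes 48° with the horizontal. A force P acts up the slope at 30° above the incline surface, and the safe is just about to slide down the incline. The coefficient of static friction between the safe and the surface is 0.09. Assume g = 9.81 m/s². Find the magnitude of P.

P ≈ 1960 N

On the verge of sliding down the incline, friction equals μN and acts up the slope.
Perpendicular: N + P sin 30° = W cos 48° = 1575 N.
Along incline: P cos 30° + μN = W sin 48° with W sin 48° = 1750 N.
Solving the pair for P and N: P = 1958 N, N = 596.2 N (and f = μN = 53.66 N).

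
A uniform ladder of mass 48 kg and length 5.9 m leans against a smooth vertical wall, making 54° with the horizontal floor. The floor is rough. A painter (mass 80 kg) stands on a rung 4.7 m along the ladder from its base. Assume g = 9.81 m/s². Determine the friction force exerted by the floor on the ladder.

Torques about the foot: N_wall · 5.9 sin 54° = 48×9.81×2.95 cos 54° + 80×9.81×4.7 cos 54° → N_wall = 625.28 N.
ΣF_x = 0: f_floor = N_wall = 625.28 N.

f ≈ 625 N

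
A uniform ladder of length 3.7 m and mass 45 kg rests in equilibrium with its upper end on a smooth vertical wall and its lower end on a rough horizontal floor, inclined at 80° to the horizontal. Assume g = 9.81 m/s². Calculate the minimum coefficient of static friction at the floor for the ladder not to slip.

ΣF_y = 0: N_floor = 45×9.81 = 441.45 N.
Torques about the foot: N_wall · 3.7 sin 80° = 45×9.81×1.85 cos 80° → N_wall = 38.92 N.
ΣF_x = 0: f_floor = N_wall = 38.92 N.
μ_min = f_floor / N_floor = 38.92 / 441.45 = 0.08816.

μ_min ≈ 0.0882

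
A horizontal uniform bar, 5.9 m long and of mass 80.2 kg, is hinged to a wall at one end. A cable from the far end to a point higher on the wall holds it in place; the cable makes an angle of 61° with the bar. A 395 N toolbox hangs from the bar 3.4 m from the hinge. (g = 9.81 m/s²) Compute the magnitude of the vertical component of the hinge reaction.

|H_y| ≈ 561 N

Take torques about the hinge: T sin 61° · 5.9 = 80.2×9.81×2.95 + 395×3.4 = 3663.9 N·m.
So T = 3663.9 / (0.8746 × 5.9) = 710.03 N.
ΣF_y = 0: H_y = (80.2×9.81 + 395) − T sin 61° = 1181.8 − 621.01 = 560.75 N.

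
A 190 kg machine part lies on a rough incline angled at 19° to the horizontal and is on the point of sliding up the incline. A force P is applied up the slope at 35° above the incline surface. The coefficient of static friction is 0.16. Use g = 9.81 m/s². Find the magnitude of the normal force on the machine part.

On the verge of sliding up the incline, friction equals μN and acts down the slope.
Perpendicular: N + P sin 35° = W cos 19° = 1762 N.
Along incline: P cos 35° = W sin 19° + μN  with W sin 19° = 606.8 N.
Solving the pair for P and N: P = 975.7 N, N = 1203 N (and f = μN = 192.4 N).

N ≈ 1200 N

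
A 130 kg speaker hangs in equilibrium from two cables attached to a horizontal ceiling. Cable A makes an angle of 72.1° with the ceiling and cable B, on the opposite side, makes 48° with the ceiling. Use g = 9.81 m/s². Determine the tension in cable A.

Weight W = 130 × 9.81 = 1275 N acts straight down.
Horizontal: T_A cos 72.1° = T_B cos 48°  →  T_B = 0.4593 T_A.
Vertical: T_A sin 72.1° + T_B sin 48° = 1275.
Substituting the horizontal relation into the vertical equation gives 1.293 T_A = 1275, so T_A = 986.4 N.

T_A ≈ 986 N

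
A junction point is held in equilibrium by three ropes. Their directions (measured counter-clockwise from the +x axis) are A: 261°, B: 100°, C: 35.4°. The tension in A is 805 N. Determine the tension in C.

T_C ≈ 290 N

Resolve: ΣF_x = 805 cos 261° + T_B cos 100° + T_C cos 35.4° = 0.
        ΣF_y = 805 sin 261° + T_B sin 100° + T_C sin 35.4° = 0.
The known terms sum to (-125.9, -795.1) N, so -0.1736 T_B + 0.8151 T_C = 125.9 and 0.9848 T_B + 0.5793 T_C = 795.1.
Solving simultaneously: T_B = 636.7 N, T_C = 290.1 N.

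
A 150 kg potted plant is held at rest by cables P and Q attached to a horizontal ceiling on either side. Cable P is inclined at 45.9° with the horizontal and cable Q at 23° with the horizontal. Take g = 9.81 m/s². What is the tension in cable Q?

T_Q ≈ 1100 N

Weight W = 150 × 9.81 = 1472 N acts straight down.
Horizontal: T_P cos 45.9° = T_Q cos 23°  →  T_P = 1.323 T_Q.
Vertical: T_P sin 45.9° + T_Q sin 23° = 1472.
Substituting the horizontal relation into the vertical equation gives 1.341 T_Q = 1472, so T_Q = 1098 N.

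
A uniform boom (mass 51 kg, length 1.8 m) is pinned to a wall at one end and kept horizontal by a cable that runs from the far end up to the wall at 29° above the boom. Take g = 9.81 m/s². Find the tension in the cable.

T ≈ 516 N

Take torques about the hinge: T sin 29° · 1.8 = 51×9.81×0.9 = 450.28 N·m.
So T = 450.28 / (0.4848 × 1.8) = 515.99 N.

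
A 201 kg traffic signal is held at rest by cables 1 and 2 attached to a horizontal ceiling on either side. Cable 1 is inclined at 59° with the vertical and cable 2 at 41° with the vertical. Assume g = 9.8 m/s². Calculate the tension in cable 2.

Angles from the horizontal: cable 1 is 90° − 59° = 31°, cable 2 is 90° − 41° = 49°.
Weight W = 201 × 9.8 = 1970 N acts straight down.
Horizontal: T_1 cos 31° = T_2 cos 49°  →  T_1 = 0.7654 T_2.
Vertical: T_1 sin 31° + T_2 sin 49° = 1970.
Substituting the horizontal relation into the vertical equation gives 1.149 T_2 = 1970, so T_2 = 1714 N.

T_2 ≈ 1710 N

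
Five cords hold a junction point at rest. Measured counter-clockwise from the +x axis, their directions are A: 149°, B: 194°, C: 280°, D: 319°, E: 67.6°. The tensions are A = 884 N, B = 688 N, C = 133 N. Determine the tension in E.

Resolve: ΣF_x = 884 cos 149° + 688 cos 194° + 133 cos 280° + T_D cos 319° + T_E cos 67.6° = 0.
        ΣF_y = 884 sin 149° + 688 sin 194° + 133 sin 280° + T_D sin 319° + T_E sin 67.6° = 0.
The known terms sum to (-1402, 157.9) N, so 0.7547 T_D + 0.3811 T_E = 1402 and -0.6561 T_D + 0.9245 T_E = -157.9.
Solving simultaneously: T_D = 1431 N, T_E = 844.9 N.

T_E ≈ 845 N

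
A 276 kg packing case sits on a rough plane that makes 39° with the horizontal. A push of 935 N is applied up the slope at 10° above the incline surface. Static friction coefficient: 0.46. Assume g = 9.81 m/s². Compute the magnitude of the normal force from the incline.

Axes along / perpendicular to the incline. W sin 39° = 1704 N down-slope; W cos 39° = 2104 N into the surface.
Perpendicular: N = W cos 39° − P sin 10° = 2104 − 162.4 = 1942 N.
Along incline: P cos 10° + f = W sin 39° (friction acts up-slope) → f = 1704 − 920.8 = 783.1 N.
|f| = 783.1 N ≤ μN = 893.2 N, so the packing case is indeed static.

N ≈ 1940 N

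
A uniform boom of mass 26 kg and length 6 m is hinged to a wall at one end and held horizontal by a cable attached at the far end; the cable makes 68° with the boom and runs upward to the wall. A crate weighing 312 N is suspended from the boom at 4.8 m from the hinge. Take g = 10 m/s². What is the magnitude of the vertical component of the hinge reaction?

Take torques about the hinge: T sin 68° · 6 = 26×10×3 + 312×4.8 = 2277.6 N·m.
So T = 2277.6 / (0.9272 × 6) = 409.41 N.
ΣF_y = 0: H_y = (26×10 + 312) − T sin 68° = 572 − 379.6 = 192.4 N.

|H_y| ≈ 192 N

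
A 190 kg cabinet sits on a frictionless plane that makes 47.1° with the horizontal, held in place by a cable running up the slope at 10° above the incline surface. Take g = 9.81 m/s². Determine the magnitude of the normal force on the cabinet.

Take axes along and perpendicular to the incline. Weight components: W sin 47.1° = 1365 N down-slope, W cos 47.1° = 1269 N into the surface.
Along incline: T cos 10° = W sin 47.1° → T = 1386 N.
Perpendicular: N = W cos 47.1° − T sin 10° = 1028 N.

N ≈ 1030 N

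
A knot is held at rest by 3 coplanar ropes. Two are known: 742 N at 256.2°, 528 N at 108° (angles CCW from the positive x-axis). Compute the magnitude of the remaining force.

F ≈ 404 N

Sum the known components: ΣF_x = -340.2 N, ΣF_y = -218.4 N.
For equilibrium the remaining force must supply (−ΣF_x, −ΣF_y) = (340.2, 218.4) N.
Magnitude = √((340.2)² + (218.4)²) = 404.2 N; direction = atan2(218.4, 340.2) = 32.7°.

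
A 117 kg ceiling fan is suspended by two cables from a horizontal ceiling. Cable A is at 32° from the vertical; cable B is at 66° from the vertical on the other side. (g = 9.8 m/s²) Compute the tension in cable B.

Angles from the horizontal: cable A is 90° − 32° = 58°, cable B is 90° − 66° = 24°.
Weight W = 117 × 9.8 = 1147 N acts straight down.
Horizontal: T_A cos 58° = T_B cos 24°  →  T_A = 1.724 T_B.
Vertical: T_A sin 58° + T_B sin 24° = 1147.
Substituting the horizontal relation into the vertical equation gives 1.869 T_B = 1147, so T_B = 613.6 N.

T_B ≈ 614 N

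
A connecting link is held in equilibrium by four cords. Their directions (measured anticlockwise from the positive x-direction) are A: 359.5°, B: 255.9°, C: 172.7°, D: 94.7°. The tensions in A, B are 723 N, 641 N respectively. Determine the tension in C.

Resolve: ΣF_x = 723 cos 359.5° + 641 cos 255.9° + T_C cos 172.7° + T_D cos 94.7° = 0.
        ΣF_y = 723 sin 359.5° + 641 sin 255.9° + T_C sin 172.7° + T_D sin 94.7° = 0.
The known terms sum to (566.8, -628) N, so -0.9919 T_C − 0.0819 T_D = -566.8 and 0.1271 T_C + 0.9966 T_D = 628.
Solving simultaneously: T_C = 524.9 N, T_D = 563.2 N.

T_C ≈ 525 N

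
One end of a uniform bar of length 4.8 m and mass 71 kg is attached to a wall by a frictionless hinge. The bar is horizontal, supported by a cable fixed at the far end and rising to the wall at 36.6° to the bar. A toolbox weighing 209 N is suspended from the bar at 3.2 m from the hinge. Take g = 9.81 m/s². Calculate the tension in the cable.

Take torques about the hinge: T sin 36.6° · 4.8 = 71×9.81×2.4 + 209×3.2 = 2340.4 N·m.
So T = 2340.4 / (0.5962 × 4.8) = 817.79 N.

T ≈ 818 N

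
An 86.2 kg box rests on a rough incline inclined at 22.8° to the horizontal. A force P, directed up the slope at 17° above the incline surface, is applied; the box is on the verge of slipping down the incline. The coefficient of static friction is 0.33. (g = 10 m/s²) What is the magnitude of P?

On the verge of sliding down the incline, friction equals μN and acts up the slope.
Perpendicular: N + P sin 17° = W cos 22.8° = 794.6 N.
Along incline: P cos 17° + μN = W sin 22.8° with W sin 22.8° = 334 N.
Solving the pair for P and N: P = 83.51 N, N = 770.2 N (and f = μN = 254.2 N).

P ≈ 83.5 N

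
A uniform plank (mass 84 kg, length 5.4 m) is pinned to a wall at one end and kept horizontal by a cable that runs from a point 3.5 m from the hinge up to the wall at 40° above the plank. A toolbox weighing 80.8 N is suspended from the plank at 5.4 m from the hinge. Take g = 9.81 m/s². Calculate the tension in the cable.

T ≈ 1180 N

Take torques about the hinge: T sin 40° · 3.5 = 84×9.81×2.7 + 80.8×5.4 = 2661.2 N·m.
So T = 2661.2 / (0.6428 × 3.5) = 1182.9 N.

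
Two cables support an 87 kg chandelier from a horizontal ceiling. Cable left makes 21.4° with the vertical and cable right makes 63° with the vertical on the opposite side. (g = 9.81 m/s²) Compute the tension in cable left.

Angles from the horizontal: cable left is 90° − 21.4° = 68.6°, cable right is 90° − 63° = 27°.
Weight W = 87 × 9.81 = 853.5 N acts straight down.
Horizontal: T_left cos 68.6° = T_right cos 27°  →  T_right = 0.4095 T_left.
Vertical: T_left sin 68.6° + T_right sin 27° = 853.5.
Substituting the horizontal relation into the vertical equation gives 1.117 T_left = 853.5, so T_left = 764.1 N.

T_left ≈ 764 N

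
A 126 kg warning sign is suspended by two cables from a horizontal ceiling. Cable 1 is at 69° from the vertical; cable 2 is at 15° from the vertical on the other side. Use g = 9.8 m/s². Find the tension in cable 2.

T_2 ≈ 1160 N

Angles from the horizontal: cable 1 is 90° − 69° = 21°, cable 2 is 90° − 15° = 75°.
Weight W = 126 × 9.8 = 1235 N acts straight down.
Horizontal: T_1 cos 21° = T_2 cos 75°  →  T_1 = 0.2772 T_2.
Vertical: T_1 sin 21° + T_2 sin 75° = 1235.
Substituting the horizontal relation into the vertical equation gives 1.065 T_2 = 1235, so T_2 = 1159 N.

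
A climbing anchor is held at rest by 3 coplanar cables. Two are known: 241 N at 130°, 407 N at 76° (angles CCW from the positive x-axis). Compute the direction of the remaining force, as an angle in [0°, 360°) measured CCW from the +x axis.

θ ≈ 276°

Sum the known components: ΣF_x = -56.45 N, ΣF_y = 579.5 N.
For equilibrium the remaining force must supply (−ΣF_x, −ΣF_y) = (56.45, -579.5) N.
Magnitude = √((56.45)² + (-579.5)²) = 582.3 N; direction = atan2(-579.5, 56.45) = 275.6°.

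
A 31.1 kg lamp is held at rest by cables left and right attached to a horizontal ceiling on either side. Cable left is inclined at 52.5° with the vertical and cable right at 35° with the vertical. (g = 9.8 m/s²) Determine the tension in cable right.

Angles from the horizontal: cable left is 90° − 52.5° = 37.5°, cable right is 90° − 35° = 55°.
Weight W = 31.1 × 9.8 = 304.8 N acts straight down.
Horizontal: T_left cos 37.5° = T_right cos 55°  →  T_left = 0.723 T_right.
Vertical: T_left sin 37.5° + T_right sin 55° = 304.8.
Substituting the horizontal relation into the vertical equation gives 1.259 T_right = 304.8, so T_right = 242 N.

T_right ≈ 242 N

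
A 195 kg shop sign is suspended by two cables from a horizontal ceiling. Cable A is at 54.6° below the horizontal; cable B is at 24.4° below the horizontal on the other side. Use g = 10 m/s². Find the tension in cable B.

T_B ≈ 1150 N

Weight W = 195 × 10 = 1950 N acts straight down.
Horizontal: T_A cos 54.6° = T_B cos 24.4°  →  T_A = 1.572 T_B.
Vertical: T_A sin 54.6° + T_B sin 24.4° = 1950.
Substituting the horizontal relation into the vertical equation gives 1.695 T_B = 1950, so T_B = 1151 N.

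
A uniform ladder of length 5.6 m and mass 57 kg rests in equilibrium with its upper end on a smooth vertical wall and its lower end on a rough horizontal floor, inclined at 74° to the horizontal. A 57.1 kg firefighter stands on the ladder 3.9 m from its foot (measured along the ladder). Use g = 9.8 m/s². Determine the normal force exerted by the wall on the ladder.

Torques about the foot: N_wall · 5.6 sin 74° = 57×9.8×2.8 cos 74° + 57.1×9.8×3.9 cos 74° → N_wall = 191.83 N.

N_wall ≈ 192 N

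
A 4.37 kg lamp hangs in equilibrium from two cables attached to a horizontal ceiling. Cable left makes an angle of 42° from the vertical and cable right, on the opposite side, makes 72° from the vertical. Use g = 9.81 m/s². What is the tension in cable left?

T_left ≈ 44.6 N

Angles from the horizontal: cable left is 90° − 42° = 48°, cable right is 90° − 72° = 18°.
Weight W = 4.37 × 9.81 = 42.87 N acts straight down.
Horizontal: T_left cos 48° = T_right cos 18°  →  T_right = 0.7036 T_left.
Vertical: T_left sin 48° + T_right sin 18° = 42.87.
Substituting the horizontal relation into the vertical equation gives 0.9606 T_left = 42.87, so T_left = 44.63 N.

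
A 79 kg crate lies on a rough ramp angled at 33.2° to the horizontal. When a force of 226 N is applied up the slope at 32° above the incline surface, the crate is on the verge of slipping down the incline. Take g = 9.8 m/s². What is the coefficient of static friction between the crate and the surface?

On the verge of sliding down the incline, friction is at its maximum μN and acts up the slope.
Perpendicular to incline: N = W cos 33.2° − P sin 32° = 647.8 − 119.8 = 528.1 N.
Along incline: P cos 32° + μN = W sin 33.2° → μ = (W sin 33.2° − P cos 32°) / N = 0.4398.

μ ≈ 0.440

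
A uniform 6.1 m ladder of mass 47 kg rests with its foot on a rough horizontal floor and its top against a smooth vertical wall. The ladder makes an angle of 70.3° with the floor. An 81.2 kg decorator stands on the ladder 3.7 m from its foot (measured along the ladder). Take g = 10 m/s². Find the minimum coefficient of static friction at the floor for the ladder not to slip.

ΣF_y = 0: N_floor = 47×10 + 81.2×10 = 1282 N.
Torques about the foot: N_wall · 6.1 sin 70.3° = 47×10×3.05 cos 70.3° + 81.2×10×3.7 cos 70.3° → N_wall = 260.49 N.
ΣF_x = 0: f_floor = N_wall = 260.49 N.
μ_min = f_floor / N_floor = 260.49 / 1282 = 0.2032.

μ_min ≈ 0.203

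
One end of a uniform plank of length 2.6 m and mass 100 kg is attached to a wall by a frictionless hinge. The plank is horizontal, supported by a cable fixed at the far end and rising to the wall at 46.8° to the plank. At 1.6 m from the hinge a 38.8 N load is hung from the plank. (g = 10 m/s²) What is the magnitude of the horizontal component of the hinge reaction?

Take torques about the hinge: T sin 46.8° · 2.6 = 100×10×1.3 + 38.8×1.6 = 1362.1 N·m.
So T = 1362.1 / (0.7290 × 2.6) = 718.65 N.
ΣF_x = 0: H_x = T cos 46.8° = 491.95 N.

H_x ≈ 492 N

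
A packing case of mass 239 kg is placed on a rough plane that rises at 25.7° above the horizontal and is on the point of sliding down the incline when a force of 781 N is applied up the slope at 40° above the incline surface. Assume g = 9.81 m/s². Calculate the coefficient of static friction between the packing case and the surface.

μ ≈ 0.260

On the verge of sliding down the incline, friction is at its maximum μN and acts up the slope.
Perpendicular to incline: N = W cos 25.7° − P sin 40° = 2113 − 502 = 1611 N.
Along incline: P cos 40° + μN = W sin 25.7° → μ = (W sin 25.7° − P cos 40°) / N = 0.2598.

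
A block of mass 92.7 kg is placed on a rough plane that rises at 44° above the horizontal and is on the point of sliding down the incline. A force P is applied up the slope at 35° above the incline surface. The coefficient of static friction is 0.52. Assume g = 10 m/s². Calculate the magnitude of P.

On the verge of sliding down the incline, friction equals μN and acts up the slope.
Perpendicular: N + P sin 35° = W cos 44° = 666.8 N.
Along incline: P cos 35° + μN = W sin 44° with W sin 44° = 643.9 N.
Solving the pair for P and N: P = 570.6 N, N = 339.6 N (and f = μN = 176.6 N).

P ≈ 571 N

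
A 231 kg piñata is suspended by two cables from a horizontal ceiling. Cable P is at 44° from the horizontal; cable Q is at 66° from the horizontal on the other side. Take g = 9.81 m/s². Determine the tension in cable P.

T_P ≈ 981 N

Weight W = 231 × 9.81 = 2266 N acts straight down.
Horizontal: T_P cos 44° = T_Q cos 66°  →  T_Q = 1.769 T_P.
Vertical: T_P sin 44° + T_Q sin 66° = 2266.
Substituting the horizontal relation into the vertical equation gives 2.31 T_P = 2266, so T_P = 980.9 N.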